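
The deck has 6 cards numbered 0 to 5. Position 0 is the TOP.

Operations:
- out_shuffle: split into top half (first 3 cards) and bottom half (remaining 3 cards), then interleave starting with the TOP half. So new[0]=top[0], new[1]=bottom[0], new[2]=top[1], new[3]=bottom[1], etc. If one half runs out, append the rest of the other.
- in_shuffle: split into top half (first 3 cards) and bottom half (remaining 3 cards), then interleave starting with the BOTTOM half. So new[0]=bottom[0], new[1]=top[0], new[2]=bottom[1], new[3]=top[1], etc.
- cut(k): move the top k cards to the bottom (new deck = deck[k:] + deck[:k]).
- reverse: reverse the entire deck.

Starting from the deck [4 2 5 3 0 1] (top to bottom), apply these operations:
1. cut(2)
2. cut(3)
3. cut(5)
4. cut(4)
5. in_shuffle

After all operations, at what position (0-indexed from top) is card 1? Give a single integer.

Answer: 0

Derivation:
After op 1 (cut(2)): [5 3 0 1 4 2]
After op 2 (cut(3)): [1 4 2 5 3 0]
After op 3 (cut(5)): [0 1 4 2 5 3]
After op 4 (cut(4)): [5 3 0 1 4 2]
After op 5 (in_shuffle): [1 5 4 3 2 0]
Card 1 is at position 0.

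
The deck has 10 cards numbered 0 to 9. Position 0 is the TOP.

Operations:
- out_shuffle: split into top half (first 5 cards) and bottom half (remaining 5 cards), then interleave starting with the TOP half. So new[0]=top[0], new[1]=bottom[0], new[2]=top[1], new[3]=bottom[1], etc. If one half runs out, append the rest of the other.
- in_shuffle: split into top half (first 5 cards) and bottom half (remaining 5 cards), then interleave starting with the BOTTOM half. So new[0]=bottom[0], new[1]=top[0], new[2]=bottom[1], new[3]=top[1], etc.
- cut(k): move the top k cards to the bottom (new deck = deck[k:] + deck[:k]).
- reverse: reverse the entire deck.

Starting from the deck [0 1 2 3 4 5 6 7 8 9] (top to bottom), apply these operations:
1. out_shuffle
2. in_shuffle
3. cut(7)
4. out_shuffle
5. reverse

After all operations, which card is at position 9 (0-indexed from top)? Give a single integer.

After op 1 (out_shuffle): [0 5 1 6 2 7 3 8 4 9]
After op 2 (in_shuffle): [7 0 3 5 8 1 4 6 9 2]
After op 3 (cut(7)): [6 9 2 7 0 3 5 8 1 4]
After op 4 (out_shuffle): [6 3 9 5 2 8 7 1 0 4]
After op 5 (reverse): [4 0 1 7 8 2 5 9 3 6]
Position 9: card 6.

Answer: 6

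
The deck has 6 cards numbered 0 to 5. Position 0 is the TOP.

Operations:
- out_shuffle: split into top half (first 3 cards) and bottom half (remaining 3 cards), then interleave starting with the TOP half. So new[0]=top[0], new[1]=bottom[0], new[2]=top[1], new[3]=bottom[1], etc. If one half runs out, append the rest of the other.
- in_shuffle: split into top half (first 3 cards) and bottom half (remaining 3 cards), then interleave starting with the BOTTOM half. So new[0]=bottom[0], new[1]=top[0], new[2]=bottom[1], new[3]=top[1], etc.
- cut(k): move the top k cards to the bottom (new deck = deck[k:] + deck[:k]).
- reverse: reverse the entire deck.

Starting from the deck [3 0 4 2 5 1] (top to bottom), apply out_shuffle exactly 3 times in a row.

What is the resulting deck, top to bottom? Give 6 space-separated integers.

After op 1 (out_shuffle): [3 2 0 5 4 1]
After op 2 (out_shuffle): [3 5 2 4 0 1]
After op 3 (out_shuffle): [3 4 5 0 2 1]

Answer: 3 4 5 0 2 1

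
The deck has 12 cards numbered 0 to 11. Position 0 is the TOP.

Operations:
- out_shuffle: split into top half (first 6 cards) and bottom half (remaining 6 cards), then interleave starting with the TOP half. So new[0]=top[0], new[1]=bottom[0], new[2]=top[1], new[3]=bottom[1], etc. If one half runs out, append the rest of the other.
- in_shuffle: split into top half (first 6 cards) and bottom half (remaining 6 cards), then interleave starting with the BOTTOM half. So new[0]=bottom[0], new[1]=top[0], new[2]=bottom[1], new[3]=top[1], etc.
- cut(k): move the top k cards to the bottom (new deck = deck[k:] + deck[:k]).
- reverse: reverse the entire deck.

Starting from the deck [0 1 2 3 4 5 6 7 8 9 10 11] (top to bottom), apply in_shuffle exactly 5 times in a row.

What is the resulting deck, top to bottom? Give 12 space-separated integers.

After op 1 (in_shuffle): [6 0 7 1 8 2 9 3 10 4 11 5]
After op 2 (in_shuffle): [9 6 3 0 10 7 4 1 11 8 5 2]
After op 3 (in_shuffle): [4 9 1 6 11 3 8 0 5 10 2 7]
After op 4 (in_shuffle): [8 4 0 9 5 1 10 6 2 11 7 3]
After op 5 (in_shuffle): [10 8 6 4 2 0 11 9 7 5 3 1]

Answer: 10 8 6 4 2 0 11 9 7 5 3 1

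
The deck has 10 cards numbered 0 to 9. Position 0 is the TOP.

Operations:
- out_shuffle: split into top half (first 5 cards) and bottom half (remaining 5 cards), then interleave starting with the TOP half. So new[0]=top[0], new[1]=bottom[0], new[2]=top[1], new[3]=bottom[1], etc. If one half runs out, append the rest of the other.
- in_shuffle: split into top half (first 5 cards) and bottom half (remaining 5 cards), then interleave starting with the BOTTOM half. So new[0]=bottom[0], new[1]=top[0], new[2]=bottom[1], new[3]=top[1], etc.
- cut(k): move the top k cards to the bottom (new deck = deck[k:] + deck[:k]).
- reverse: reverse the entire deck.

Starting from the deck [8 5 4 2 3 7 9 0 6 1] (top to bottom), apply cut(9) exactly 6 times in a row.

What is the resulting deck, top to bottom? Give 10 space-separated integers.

After op 1 (cut(9)): [1 8 5 4 2 3 7 9 0 6]
After op 2 (cut(9)): [6 1 8 5 4 2 3 7 9 0]
After op 3 (cut(9)): [0 6 1 8 5 4 2 3 7 9]
After op 4 (cut(9)): [9 0 6 1 8 5 4 2 3 7]
After op 5 (cut(9)): [7 9 0 6 1 8 5 4 2 3]
After op 6 (cut(9)): [3 7 9 0 6 1 8 5 4 2]

Answer: 3 7 9 0 6 1 8 5 4 2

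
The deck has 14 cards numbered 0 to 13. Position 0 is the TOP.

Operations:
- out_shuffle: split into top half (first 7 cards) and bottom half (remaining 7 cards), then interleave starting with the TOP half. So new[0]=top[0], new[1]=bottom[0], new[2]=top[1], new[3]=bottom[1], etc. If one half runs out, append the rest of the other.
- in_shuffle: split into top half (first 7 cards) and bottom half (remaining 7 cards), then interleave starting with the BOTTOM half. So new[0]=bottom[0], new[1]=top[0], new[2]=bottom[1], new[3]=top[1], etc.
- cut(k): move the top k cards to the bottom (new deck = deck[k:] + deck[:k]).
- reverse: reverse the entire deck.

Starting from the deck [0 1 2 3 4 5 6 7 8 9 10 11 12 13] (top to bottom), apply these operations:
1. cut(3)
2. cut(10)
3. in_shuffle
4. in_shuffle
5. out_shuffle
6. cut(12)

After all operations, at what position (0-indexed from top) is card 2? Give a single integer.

After op 1 (cut(3)): [3 4 5 6 7 8 9 10 11 12 13 0 1 2]
After op 2 (cut(10)): [13 0 1 2 3 4 5 6 7 8 9 10 11 12]
After op 3 (in_shuffle): [6 13 7 0 8 1 9 2 10 3 11 4 12 5]
After op 4 (in_shuffle): [2 6 10 13 3 7 11 0 4 8 12 1 5 9]
After op 5 (out_shuffle): [2 0 6 4 10 8 13 12 3 1 7 5 11 9]
After op 6 (cut(12)): [11 9 2 0 6 4 10 8 13 12 3 1 7 5]
Card 2 is at position 2.

Answer: 2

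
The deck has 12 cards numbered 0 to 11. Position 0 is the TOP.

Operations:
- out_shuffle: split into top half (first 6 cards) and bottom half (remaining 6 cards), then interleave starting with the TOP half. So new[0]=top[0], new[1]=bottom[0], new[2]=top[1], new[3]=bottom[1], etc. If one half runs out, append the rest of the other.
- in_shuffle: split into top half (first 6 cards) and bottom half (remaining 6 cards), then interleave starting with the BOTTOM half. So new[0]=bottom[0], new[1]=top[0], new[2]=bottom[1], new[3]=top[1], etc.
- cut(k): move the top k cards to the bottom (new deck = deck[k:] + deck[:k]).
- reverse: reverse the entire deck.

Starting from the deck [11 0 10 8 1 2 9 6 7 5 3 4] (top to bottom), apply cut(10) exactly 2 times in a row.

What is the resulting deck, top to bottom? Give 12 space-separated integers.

Answer: 7 5 3 4 11 0 10 8 1 2 9 6

Derivation:
After op 1 (cut(10)): [3 4 11 0 10 8 1 2 9 6 7 5]
After op 2 (cut(10)): [7 5 3 4 11 0 10 8 1 2 9 6]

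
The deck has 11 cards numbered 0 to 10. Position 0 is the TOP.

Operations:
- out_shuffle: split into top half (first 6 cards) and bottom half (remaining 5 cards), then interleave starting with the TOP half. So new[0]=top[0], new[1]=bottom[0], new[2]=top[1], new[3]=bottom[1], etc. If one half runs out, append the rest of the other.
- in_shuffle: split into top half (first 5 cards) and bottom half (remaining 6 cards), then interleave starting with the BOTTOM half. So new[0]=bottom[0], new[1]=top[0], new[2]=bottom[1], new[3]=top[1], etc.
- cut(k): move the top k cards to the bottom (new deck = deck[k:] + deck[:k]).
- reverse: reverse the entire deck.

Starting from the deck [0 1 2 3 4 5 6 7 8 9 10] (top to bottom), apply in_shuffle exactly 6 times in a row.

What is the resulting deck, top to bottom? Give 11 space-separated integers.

After op 1 (in_shuffle): [5 0 6 1 7 2 8 3 9 4 10]
After op 2 (in_shuffle): [2 5 8 0 3 6 9 1 4 7 10]
After op 3 (in_shuffle): [6 2 9 5 1 8 4 0 7 3 10]
After op 4 (in_shuffle): [8 6 4 2 0 9 7 5 3 1 10]
After op 5 (in_shuffle): [9 8 7 6 5 4 3 2 1 0 10]
After op 6 (in_shuffle): [4 9 3 8 2 7 1 6 0 5 10]

Answer: 4 9 3 8 2 7 1 6 0 5 10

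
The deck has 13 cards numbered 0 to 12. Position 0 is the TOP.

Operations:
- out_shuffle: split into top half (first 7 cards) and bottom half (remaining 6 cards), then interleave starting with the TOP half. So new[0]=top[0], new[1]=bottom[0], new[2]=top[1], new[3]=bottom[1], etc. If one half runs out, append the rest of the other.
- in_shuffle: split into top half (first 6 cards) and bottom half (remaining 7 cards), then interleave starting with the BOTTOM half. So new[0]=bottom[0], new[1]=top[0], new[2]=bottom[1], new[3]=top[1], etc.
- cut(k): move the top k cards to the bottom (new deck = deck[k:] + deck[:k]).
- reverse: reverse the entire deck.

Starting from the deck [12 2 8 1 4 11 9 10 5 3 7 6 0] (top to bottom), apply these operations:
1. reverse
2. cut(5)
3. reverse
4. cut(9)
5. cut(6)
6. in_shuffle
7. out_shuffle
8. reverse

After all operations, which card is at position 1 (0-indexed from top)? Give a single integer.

Answer: 3

Derivation:
After op 1 (reverse): [0 6 7 3 5 10 9 11 4 1 8 2 12]
After op 2 (cut(5)): [10 9 11 4 1 8 2 12 0 6 7 3 5]
After op 3 (reverse): [5 3 7 6 0 12 2 8 1 4 11 9 10]
After op 4 (cut(9)): [4 11 9 10 5 3 7 6 0 12 2 8 1]
After op 5 (cut(6)): [7 6 0 12 2 8 1 4 11 9 10 5 3]
After op 6 (in_shuffle): [1 7 4 6 11 0 9 12 10 2 5 8 3]
After op 7 (out_shuffle): [1 12 7 10 4 2 6 5 11 8 0 3 9]
After op 8 (reverse): [9 3 0 8 11 5 6 2 4 10 7 12 1]
Position 1: card 3.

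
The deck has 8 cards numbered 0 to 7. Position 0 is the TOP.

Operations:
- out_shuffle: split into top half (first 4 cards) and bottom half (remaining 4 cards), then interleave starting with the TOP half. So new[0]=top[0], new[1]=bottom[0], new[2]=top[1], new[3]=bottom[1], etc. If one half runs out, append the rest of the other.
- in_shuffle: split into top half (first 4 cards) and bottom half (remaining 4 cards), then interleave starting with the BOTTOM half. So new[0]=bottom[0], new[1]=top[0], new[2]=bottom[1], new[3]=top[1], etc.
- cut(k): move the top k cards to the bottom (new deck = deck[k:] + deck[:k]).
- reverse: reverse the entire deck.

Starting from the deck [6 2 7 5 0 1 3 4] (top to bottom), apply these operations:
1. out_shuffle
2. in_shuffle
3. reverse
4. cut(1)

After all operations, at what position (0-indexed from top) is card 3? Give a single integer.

Answer: 4

Derivation:
After op 1 (out_shuffle): [6 0 2 1 7 3 5 4]
After op 2 (in_shuffle): [7 6 3 0 5 2 4 1]
After op 3 (reverse): [1 4 2 5 0 3 6 7]
After op 4 (cut(1)): [4 2 5 0 3 6 7 1]
Card 3 is at position 4.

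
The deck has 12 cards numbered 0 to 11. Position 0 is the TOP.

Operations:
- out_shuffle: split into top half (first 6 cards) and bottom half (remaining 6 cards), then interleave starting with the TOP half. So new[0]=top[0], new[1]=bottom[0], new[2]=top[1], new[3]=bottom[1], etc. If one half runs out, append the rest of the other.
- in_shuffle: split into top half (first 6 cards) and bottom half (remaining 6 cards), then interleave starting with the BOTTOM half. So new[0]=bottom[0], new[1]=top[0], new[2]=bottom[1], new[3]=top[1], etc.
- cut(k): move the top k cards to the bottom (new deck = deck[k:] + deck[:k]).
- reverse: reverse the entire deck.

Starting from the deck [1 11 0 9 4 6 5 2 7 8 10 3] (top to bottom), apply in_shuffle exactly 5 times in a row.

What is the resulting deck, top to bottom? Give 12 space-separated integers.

After op 1 (in_shuffle): [5 1 2 11 7 0 8 9 10 4 3 6]
After op 2 (in_shuffle): [8 5 9 1 10 2 4 11 3 7 6 0]
After op 3 (in_shuffle): [4 8 11 5 3 9 7 1 6 10 0 2]
After op 4 (in_shuffle): [7 4 1 8 6 11 10 5 0 3 2 9]
After op 5 (in_shuffle): [10 7 5 4 0 1 3 8 2 6 9 11]

Answer: 10 7 5 4 0 1 3 8 2 6 9 11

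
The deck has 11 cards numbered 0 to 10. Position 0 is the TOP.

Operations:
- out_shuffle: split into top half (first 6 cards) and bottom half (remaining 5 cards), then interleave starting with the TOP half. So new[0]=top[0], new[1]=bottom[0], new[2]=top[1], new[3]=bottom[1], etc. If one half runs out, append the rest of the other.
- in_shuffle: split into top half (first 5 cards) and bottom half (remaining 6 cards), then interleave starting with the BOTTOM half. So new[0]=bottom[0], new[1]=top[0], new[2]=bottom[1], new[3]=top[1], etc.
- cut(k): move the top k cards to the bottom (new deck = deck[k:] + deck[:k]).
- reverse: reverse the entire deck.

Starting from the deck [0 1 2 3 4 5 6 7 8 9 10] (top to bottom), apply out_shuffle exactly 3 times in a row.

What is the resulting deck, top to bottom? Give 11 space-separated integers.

Answer: 0 7 3 10 6 2 9 5 1 8 4

Derivation:
After op 1 (out_shuffle): [0 6 1 7 2 8 3 9 4 10 5]
After op 2 (out_shuffle): [0 3 6 9 1 4 7 10 2 5 8]
After op 3 (out_shuffle): [0 7 3 10 6 2 9 5 1 8 4]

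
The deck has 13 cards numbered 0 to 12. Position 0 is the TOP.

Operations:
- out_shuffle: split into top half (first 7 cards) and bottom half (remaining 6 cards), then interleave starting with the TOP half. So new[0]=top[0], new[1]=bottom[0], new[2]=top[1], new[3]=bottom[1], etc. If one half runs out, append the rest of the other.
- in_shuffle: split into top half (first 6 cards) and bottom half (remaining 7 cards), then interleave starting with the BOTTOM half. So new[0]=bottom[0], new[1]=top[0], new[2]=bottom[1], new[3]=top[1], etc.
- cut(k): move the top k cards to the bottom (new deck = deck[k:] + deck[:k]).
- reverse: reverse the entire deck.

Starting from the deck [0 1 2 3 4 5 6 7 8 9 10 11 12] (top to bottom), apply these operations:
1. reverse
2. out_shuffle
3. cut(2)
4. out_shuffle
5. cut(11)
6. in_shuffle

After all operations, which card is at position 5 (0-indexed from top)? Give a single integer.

Answer: 11

Derivation:
After op 1 (reverse): [12 11 10 9 8 7 6 5 4 3 2 1 0]
After op 2 (out_shuffle): [12 5 11 4 10 3 9 2 8 1 7 0 6]
After op 3 (cut(2)): [11 4 10 3 9 2 8 1 7 0 6 12 5]
After op 4 (out_shuffle): [11 1 4 7 10 0 3 6 9 12 2 5 8]
After op 5 (cut(11)): [5 8 11 1 4 7 10 0 3 6 9 12 2]
After op 6 (in_shuffle): [10 5 0 8 3 11 6 1 9 4 12 7 2]
Position 5: card 11.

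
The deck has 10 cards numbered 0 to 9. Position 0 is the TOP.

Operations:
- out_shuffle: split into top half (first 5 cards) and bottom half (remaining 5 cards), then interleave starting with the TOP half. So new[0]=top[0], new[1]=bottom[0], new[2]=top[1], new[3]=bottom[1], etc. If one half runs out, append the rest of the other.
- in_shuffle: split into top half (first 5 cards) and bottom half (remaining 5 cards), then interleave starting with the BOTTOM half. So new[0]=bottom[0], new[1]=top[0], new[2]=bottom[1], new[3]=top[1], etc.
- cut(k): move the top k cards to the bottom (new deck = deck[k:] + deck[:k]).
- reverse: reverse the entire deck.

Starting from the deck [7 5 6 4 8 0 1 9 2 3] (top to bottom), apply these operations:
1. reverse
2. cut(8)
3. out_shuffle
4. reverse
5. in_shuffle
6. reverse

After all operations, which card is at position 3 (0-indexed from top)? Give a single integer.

Answer: 1

Derivation:
After op 1 (reverse): [3 2 9 1 0 8 4 6 5 7]
After op 2 (cut(8)): [5 7 3 2 9 1 0 8 4 6]
After op 3 (out_shuffle): [5 1 7 0 3 8 2 4 9 6]
After op 4 (reverse): [6 9 4 2 8 3 0 7 1 5]
After op 5 (in_shuffle): [3 6 0 9 7 4 1 2 5 8]
After op 6 (reverse): [8 5 2 1 4 7 9 0 6 3]
Position 3: card 1.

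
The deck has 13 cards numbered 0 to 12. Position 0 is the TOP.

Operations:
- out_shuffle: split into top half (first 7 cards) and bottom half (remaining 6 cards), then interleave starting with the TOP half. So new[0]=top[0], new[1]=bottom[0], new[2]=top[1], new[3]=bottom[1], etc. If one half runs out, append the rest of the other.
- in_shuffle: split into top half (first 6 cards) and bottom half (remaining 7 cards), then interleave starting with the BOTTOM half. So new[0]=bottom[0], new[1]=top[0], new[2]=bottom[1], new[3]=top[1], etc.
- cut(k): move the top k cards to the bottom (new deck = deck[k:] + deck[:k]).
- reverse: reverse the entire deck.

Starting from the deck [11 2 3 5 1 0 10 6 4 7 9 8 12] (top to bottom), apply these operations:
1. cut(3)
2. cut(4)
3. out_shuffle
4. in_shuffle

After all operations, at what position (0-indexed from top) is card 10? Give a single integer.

After op 1 (cut(3)): [5 1 0 10 6 4 7 9 8 12 11 2 3]
After op 2 (cut(4)): [6 4 7 9 8 12 11 2 3 5 1 0 10]
After op 3 (out_shuffle): [6 2 4 3 7 5 9 1 8 0 12 10 11]
After op 4 (in_shuffle): [9 6 1 2 8 4 0 3 12 7 10 5 11]
Card 10 is at position 10.

Answer: 10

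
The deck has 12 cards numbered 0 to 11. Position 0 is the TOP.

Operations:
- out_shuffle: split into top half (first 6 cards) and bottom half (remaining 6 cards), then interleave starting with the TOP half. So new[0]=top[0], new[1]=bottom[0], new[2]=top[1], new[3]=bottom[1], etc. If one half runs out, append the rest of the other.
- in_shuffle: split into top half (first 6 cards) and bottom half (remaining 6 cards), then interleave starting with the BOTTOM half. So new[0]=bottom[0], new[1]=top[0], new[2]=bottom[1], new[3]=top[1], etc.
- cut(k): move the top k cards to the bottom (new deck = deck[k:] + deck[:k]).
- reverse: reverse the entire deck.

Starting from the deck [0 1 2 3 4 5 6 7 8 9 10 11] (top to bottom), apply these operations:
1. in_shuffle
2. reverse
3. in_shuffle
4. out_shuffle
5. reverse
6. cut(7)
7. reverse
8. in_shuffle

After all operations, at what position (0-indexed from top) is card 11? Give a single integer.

After op 1 (in_shuffle): [6 0 7 1 8 2 9 3 10 4 11 5]
After op 2 (reverse): [5 11 4 10 3 9 2 8 1 7 0 6]
After op 3 (in_shuffle): [2 5 8 11 1 4 7 10 0 3 6 9]
After op 4 (out_shuffle): [2 7 5 10 8 0 11 3 1 6 4 9]
After op 5 (reverse): [9 4 6 1 3 11 0 8 10 5 7 2]
After op 6 (cut(7)): [8 10 5 7 2 9 4 6 1 3 11 0]
After op 7 (reverse): [0 11 3 1 6 4 9 2 7 5 10 8]
After op 8 (in_shuffle): [9 0 2 11 7 3 5 1 10 6 8 4]
Card 11 is at position 3.

Answer: 3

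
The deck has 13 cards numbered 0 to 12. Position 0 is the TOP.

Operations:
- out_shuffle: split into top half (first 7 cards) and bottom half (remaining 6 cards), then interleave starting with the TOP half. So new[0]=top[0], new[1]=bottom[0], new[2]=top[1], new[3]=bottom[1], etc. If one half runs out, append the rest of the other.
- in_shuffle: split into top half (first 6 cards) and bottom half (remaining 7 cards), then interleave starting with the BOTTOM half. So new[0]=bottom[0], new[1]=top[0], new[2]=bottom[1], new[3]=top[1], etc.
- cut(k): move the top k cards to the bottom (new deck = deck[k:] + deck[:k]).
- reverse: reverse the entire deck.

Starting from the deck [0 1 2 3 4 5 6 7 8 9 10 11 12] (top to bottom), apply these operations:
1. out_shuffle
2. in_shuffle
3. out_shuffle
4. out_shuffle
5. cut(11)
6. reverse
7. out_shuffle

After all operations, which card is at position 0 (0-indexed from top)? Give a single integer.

After op 1 (out_shuffle): [0 7 1 8 2 9 3 10 4 11 5 12 6]
After op 2 (in_shuffle): [3 0 10 7 4 1 11 8 5 2 12 9 6]
After op 3 (out_shuffle): [3 8 0 5 10 2 7 12 4 9 1 6 11]
After op 4 (out_shuffle): [3 12 8 4 0 9 5 1 10 6 2 11 7]
After op 5 (cut(11)): [11 7 3 12 8 4 0 9 5 1 10 6 2]
After op 6 (reverse): [2 6 10 1 5 9 0 4 8 12 3 7 11]
After op 7 (out_shuffle): [2 4 6 8 10 12 1 3 5 7 9 11 0]
Position 0: card 2.

Answer: 2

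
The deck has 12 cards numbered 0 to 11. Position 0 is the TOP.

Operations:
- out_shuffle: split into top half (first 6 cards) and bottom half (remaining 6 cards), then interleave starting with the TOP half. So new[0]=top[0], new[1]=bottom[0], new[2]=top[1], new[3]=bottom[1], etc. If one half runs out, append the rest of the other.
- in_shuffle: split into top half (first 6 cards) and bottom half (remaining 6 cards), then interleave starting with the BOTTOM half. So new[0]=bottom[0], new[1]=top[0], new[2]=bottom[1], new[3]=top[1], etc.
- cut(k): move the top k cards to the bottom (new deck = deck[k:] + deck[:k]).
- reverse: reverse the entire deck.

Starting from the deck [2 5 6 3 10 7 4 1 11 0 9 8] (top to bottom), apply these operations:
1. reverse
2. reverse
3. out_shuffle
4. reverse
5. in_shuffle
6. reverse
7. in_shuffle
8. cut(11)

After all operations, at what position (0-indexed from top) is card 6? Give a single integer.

Answer: 7

Derivation:
After op 1 (reverse): [8 9 0 11 1 4 7 10 3 6 5 2]
After op 2 (reverse): [2 5 6 3 10 7 4 1 11 0 9 8]
After op 3 (out_shuffle): [2 4 5 1 6 11 3 0 10 9 7 8]
After op 4 (reverse): [8 7 9 10 0 3 11 6 1 5 4 2]
After op 5 (in_shuffle): [11 8 6 7 1 9 5 10 4 0 2 3]
After op 6 (reverse): [3 2 0 4 10 5 9 1 7 6 8 11]
After op 7 (in_shuffle): [9 3 1 2 7 0 6 4 8 10 11 5]
After op 8 (cut(11)): [5 9 3 1 2 7 0 6 4 8 10 11]
Card 6 is at position 7.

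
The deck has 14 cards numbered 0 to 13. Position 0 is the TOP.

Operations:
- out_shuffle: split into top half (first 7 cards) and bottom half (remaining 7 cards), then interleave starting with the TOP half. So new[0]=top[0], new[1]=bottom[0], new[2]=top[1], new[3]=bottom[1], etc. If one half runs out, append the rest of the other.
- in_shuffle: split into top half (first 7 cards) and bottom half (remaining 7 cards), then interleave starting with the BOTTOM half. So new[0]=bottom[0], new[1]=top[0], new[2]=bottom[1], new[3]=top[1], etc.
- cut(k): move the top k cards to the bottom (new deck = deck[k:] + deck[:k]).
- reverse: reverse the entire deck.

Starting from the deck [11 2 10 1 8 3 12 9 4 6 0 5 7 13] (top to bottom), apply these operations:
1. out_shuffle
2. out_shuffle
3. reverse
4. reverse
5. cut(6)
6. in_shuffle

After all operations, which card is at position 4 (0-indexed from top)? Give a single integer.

After op 1 (out_shuffle): [11 9 2 4 10 6 1 0 8 5 3 7 12 13]
After op 2 (out_shuffle): [11 0 9 8 2 5 4 3 10 7 6 12 1 13]
After op 3 (reverse): [13 1 12 6 7 10 3 4 5 2 8 9 0 11]
After op 4 (reverse): [11 0 9 8 2 5 4 3 10 7 6 12 1 13]
After op 5 (cut(6)): [4 3 10 7 6 12 1 13 11 0 9 8 2 5]
After op 6 (in_shuffle): [13 4 11 3 0 10 9 7 8 6 2 12 5 1]
Position 4: card 0.

Answer: 0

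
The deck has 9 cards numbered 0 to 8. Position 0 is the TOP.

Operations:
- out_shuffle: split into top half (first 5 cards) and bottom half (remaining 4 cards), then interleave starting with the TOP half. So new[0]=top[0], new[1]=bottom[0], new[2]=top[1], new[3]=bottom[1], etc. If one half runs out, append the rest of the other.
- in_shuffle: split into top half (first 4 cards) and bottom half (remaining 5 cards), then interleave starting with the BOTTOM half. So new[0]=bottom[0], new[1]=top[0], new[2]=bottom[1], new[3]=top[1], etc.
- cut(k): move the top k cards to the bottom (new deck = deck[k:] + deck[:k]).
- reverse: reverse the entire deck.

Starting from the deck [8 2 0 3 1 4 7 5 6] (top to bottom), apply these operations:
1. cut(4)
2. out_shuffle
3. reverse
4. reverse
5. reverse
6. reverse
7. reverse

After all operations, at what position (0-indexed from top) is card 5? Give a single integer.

Answer: 2

Derivation:
After op 1 (cut(4)): [1 4 7 5 6 8 2 0 3]
After op 2 (out_shuffle): [1 8 4 2 7 0 5 3 6]
After op 3 (reverse): [6 3 5 0 7 2 4 8 1]
After op 4 (reverse): [1 8 4 2 7 0 5 3 6]
After op 5 (reverse): [6 3 5 0 7 2 4 8 1]
After op 6 (reverse): [1 8 4 2 7 0 5 3 6]
After op 7 (reverse): [6 3 5 0 7 2 4 8 1]
Card 5 is at position 2.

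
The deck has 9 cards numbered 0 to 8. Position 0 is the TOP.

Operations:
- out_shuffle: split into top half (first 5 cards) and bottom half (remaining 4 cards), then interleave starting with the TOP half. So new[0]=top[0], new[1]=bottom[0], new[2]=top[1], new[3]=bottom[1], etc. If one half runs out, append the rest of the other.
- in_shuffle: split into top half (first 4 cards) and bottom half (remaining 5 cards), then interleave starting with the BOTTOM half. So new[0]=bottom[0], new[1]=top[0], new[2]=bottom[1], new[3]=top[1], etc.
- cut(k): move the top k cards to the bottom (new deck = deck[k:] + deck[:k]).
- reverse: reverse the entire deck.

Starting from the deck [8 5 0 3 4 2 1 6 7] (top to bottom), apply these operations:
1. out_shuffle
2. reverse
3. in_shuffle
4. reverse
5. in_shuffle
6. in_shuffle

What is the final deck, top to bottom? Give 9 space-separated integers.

Answer: 1 5 2 8 4 7 3 6 0

Derivation:
After op 1 (out_shuffle): [8 2 5 1 0 6 3 7 4]
After op 2 (reverse): [4 7 3 6 0 1 5 2 8]
After op 3 (in_shuffle): [0 4 1 7 5 3 2 6 8]
After op 4 (reverse): [8 6 2 3 5 7 1 4 0]
After op 5 (in_shuffle): [5 8 7 6 1 2 4 3 0]
After op 6 (in_shuffle): [1 5 2 8 4 7 3 6 0]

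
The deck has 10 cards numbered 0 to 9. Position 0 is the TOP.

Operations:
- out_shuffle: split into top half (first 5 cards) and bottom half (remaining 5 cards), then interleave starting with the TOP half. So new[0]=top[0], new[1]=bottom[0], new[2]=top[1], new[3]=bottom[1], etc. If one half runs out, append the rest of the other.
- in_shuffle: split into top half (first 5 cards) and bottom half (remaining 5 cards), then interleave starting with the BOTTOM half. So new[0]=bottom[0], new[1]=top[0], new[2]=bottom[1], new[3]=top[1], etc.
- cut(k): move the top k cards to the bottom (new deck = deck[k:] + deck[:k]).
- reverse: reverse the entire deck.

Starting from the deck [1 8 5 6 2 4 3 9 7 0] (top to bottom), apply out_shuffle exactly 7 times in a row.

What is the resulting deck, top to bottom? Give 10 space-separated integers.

After op 1 (out_shuffle): [1 4 8 3 5 9 6 7 2 0]
After op 2 (out_shuffle): [1 9 4 6 8 7 3 2 5 0]
After op 3 (out_shuffle): [1 7 9 3 4 2 6 5 8 0]
After op 4 (out_shuffle): [1 2 7 6 9 5 3 8 4 0]
After op 5 (out_shuffle): [1 5 2 3 7 8 6 4 9 0]
After op 6 (out_shuffle): [1 8 5 6 2 4 3 9 7 0]
After op 7 (out_shuffle): [1 4 8 3 5 9 6 7 2 0]

Answer: 1 4 8 3 5 9 6 7 2 0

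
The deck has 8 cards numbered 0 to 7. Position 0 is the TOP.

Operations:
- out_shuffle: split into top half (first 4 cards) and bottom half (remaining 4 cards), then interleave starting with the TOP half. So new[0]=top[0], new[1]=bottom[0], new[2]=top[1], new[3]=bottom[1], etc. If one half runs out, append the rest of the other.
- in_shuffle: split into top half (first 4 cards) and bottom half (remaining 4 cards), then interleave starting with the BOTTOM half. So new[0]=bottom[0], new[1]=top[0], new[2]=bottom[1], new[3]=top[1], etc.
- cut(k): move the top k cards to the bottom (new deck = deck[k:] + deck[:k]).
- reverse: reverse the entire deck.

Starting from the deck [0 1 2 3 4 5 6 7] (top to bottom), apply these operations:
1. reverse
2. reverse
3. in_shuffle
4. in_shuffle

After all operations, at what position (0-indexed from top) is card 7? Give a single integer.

Answer: 4

Derivation:
After op 1 (reverse): [7 6 5 4 3 2 1 0]
After op 2 (reverse): [0 1 2 3 4 5 6 7]
After op 3 (in_shuffle): [4 0 5 1 6 2 7 3]
After op 4 (in_shuffle): [6 4 2 0 7 5 3 1]
Card 7 is at position 4.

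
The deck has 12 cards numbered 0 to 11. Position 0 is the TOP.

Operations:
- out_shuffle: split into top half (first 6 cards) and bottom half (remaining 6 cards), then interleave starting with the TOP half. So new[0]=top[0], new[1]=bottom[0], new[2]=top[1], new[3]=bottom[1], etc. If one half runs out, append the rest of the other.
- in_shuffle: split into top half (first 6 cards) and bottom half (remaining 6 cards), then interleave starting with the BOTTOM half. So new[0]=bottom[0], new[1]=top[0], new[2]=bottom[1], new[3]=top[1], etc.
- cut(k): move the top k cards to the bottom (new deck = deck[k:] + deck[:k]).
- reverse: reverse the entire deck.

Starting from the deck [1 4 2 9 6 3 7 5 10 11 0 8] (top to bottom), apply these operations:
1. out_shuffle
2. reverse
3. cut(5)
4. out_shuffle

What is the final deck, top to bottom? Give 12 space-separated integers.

After op 1 (out_shuffle): [1 7 4 5 2 10 9 11 6 0 3 8]
After op 2 (reverse): [8 3 0 6 11 9 10 2 5 4 7 1]
After op 3 (cut(5)): [9 10 2 5 4 7 1 8 3 0 6 11]
After op 4 (out_shuffle): [9 1 10 8 2 3 5 0 4 6 7 11]

Answer: 9 1 10 8 2 3 5 0 4 6 7 11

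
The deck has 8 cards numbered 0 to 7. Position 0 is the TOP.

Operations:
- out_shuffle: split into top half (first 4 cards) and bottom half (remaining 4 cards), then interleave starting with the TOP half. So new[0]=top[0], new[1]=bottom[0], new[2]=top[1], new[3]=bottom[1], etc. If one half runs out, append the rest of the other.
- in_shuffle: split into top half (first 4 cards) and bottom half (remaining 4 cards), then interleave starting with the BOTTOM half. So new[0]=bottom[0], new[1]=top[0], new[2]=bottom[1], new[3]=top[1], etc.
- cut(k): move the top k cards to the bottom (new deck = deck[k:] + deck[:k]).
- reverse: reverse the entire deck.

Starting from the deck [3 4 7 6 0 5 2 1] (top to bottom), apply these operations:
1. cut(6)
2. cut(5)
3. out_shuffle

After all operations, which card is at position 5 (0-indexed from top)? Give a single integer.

After op 1 (cut(6)): [2 1 3 4 7 6 0 5]
After op 2 (cut(5)): [6 0 5 2 1 3 4 7]
After op 3 (out_shuffle): [6 1 0 3 5 4 2 7]
Position 5: card 4.

Answer: 4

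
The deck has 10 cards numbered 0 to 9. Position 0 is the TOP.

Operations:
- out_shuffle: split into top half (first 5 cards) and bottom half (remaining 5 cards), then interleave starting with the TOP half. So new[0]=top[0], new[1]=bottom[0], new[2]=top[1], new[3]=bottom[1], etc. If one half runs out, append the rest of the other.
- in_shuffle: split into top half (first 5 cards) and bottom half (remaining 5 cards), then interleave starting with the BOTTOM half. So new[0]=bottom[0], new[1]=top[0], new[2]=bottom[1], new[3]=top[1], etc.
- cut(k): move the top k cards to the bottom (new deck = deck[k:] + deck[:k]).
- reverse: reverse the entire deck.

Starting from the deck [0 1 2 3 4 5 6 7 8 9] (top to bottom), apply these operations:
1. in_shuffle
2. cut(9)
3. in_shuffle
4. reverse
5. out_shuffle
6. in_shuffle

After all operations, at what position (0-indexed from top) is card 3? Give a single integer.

Answer: 2

Derivation:
After op 1 (in_shuffle): [5 0 6 1 7 2 8 3 9 4]
After op 2 (cut(9)): [4 5 0 6 1 7 2 8 3 9]
After op 3 (in_shuffle): [7 4 2 5 8 0 3 6 9 1]
After op 4 (reverse): [1 9 6 3 0 8 5 2 4 7]
After op 5 (out_shuffle): [1 8 9 5 6 2 3 4 0 7]
After op 6 (in_shuffle): [2 1 3 8 4 9 0 5 7 6]
Card 3 is at position 2.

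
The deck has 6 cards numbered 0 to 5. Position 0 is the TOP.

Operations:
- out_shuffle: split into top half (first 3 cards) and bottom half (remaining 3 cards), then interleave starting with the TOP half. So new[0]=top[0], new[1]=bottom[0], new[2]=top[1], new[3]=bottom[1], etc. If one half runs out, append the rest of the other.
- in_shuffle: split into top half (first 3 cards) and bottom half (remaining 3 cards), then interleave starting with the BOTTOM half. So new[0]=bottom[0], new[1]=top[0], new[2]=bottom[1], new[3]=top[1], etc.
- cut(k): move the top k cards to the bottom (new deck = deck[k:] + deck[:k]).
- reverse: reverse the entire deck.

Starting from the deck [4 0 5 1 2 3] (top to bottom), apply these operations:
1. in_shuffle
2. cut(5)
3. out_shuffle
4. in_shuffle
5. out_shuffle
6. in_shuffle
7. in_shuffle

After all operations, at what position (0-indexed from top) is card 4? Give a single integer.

Answer: 5

Derivation:
After op 1 (in_shuffle): [1 4 2 0 3 5]
After op 2 (cut(5)): [5 1 4 2 0 3]
After op 3 (out_shuffle): [5 2 1 0 4 3]
After op 4 (in_shuffle): [0 5 4 2 3 1]
After op 5 (out_shuffle): [0 2 5 3 4 1]
After op 6 (in_shuffle): [3 0 4 2 1 5]
After op 7 (in_shuffle): [2 3 1 0 5 4]
Card 4 is at position 5.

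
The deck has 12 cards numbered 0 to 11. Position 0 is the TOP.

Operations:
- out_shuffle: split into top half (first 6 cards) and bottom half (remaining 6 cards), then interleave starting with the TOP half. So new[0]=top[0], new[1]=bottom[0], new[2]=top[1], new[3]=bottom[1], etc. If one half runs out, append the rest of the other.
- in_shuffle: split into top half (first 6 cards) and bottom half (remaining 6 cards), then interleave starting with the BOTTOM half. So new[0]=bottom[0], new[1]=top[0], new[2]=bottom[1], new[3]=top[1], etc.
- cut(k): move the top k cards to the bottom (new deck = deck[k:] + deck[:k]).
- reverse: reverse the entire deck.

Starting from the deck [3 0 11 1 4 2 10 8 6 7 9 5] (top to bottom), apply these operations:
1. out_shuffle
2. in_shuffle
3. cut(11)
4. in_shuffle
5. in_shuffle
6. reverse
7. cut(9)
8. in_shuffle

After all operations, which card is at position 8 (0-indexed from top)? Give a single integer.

Answer: 11

Derivation:
After op 1 (out_shuffle): [3 10 0 8 11 6 1 7 4 9 2 5]
After op 2 (in_shuffle): [1 3 7 10 4 0 9 8 2 11 5 6]
After op 3 (cut(11)): [6 1 3 7 10 4 0 9 8 2 11 5]
After op 4 (in_shuffle): [0 6 9 1 8 3 2 7 11 10 5 4]
After op 5 (in_shuffle): [2 0 7 6 11 9 10 1 5 8 4 3]
After op 6 (reverse): [3 4 8 5 1 10 9 11 6 7 0 2]
After op 7 (cut(9)): [7 0 2 3 4 8 5 1 10 9 11 6]
After op 8 (in_shuffle): [5 7 1 0 10 2 9 3 11 4 6 8]
Position 8: card 11.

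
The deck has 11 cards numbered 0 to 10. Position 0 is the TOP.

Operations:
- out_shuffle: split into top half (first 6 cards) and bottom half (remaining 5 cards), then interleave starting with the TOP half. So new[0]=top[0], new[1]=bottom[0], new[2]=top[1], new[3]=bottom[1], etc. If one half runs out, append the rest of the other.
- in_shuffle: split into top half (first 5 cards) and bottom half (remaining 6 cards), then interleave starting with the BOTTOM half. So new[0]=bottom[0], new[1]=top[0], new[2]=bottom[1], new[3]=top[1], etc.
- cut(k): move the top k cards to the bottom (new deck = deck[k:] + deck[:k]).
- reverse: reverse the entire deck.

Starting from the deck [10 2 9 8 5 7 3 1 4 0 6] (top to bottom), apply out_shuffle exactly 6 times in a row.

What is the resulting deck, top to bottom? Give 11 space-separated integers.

After op 1 (out_shuffle): [10 3 2 1 9 4 8 0 5 6 7]
After op 2 (out_shuffle): [10 8 3 0 2 5 1 6 9 7 4]
After op 3 (out_shuffle): [10 1 8 6 3 9 0 7 2 4 5]
After op 4 (out_shuffle): [10 0 1 7 8 2 6 4 3 5 9]
After op 5 (out_shuffle): [10 6 0 4 1 3 7 5 8 9 2]
After op 6 (out_shuffle): [10 7 6 5 0 8 4 9 1 2 3]

Answer: 10 7 6 5 0 8 4 9 1 2 3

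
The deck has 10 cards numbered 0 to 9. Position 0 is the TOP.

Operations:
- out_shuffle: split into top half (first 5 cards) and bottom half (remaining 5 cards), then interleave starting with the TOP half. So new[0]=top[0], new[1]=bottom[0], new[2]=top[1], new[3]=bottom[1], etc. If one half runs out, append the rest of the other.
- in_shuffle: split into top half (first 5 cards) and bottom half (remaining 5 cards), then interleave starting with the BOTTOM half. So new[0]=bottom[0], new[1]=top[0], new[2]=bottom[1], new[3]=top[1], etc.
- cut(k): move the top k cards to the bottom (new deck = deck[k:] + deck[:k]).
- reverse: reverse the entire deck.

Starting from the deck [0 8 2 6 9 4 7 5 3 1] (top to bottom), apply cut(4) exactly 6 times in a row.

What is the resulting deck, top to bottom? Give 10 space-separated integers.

After op 1 (cut(4)): [9 4 7 5 3 1 0 8 2 6]
After op 2 (cut(4)): [3 1 0 8 2 6 9 4 7 5]
After op 3 (cut(4)): [2 6 9 4 7 5 3 1 0 8]
After op 4 (cut(4)): [7 5 3 1 0 8 2 6 9 4]
After op 5 (cut(4)): [0 8 2 6 9 4 7 5 3 1]
After op 6 (cut(4)): [9 4 7 5 3 1 0 8 2 6]

Answer: 9 4 7 5 3 1 0 8 2 6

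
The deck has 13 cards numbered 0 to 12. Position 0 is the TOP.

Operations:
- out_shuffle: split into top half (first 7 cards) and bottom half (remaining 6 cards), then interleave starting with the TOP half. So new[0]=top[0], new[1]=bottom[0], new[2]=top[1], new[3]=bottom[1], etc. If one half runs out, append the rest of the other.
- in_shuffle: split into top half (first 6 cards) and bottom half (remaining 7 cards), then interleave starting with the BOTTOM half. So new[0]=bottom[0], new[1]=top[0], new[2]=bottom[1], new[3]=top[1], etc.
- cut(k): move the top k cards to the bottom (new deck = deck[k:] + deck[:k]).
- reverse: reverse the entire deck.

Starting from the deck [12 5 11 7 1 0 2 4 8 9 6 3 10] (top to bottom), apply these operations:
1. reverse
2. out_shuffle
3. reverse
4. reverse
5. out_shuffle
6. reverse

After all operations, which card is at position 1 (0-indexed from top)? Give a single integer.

After op 1 (reverse): [10 3 6 9 8 4 2 0 1 7 11 5 12]
After op 2 (out_shuffle): [10 0 3 1 6 7 9 11 8 5 4 12 2]
After op 3 (reverse): [2 12 4 5 8 11 9 7 6 1 3 0 10]
After op 4 (reverse): [10 0 3 1 6 7 9 11 8 5 4 12 2]
After op 5 (out_shuffle): [10 11 0 8 3 5 1 4 6 12 7 2 9]
After op 6 (reverse): [9 2 7 12 6 4 1 5 3 8 0 11 10]
Position 1: card 2.

Answer: 2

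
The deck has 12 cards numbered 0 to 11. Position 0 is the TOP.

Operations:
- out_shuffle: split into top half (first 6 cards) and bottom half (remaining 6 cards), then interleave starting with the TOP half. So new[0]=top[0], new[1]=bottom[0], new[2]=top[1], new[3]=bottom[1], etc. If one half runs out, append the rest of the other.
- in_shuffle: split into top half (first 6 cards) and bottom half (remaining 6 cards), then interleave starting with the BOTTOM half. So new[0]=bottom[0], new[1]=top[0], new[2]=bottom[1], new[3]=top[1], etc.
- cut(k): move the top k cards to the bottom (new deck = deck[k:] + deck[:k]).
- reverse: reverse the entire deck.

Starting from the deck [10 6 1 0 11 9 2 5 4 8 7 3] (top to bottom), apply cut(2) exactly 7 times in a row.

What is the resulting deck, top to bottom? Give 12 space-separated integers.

After op 1 (cut(2)): [1 0 11 9 2 5 4 8 7 3 10 6]
After op 2 (cut(2)): [11 9 2 5 4 8 7 3 10 6 1 0]
After op 3 (cut(2)): [2 5 4 8 7 3 10 6 1 0 11 9]
After op 4 (cut(2)): [4 8 7 3 10 6 1 0 11 9 2 5]
After op 5 (cut(2)): [7 3 10 6 1 0 11 9 2 5 4 8]
After op 6 (cut(2)): [10 6 1 0 11 9 2 5 4 8 7 3]
After op 7 (cut(2)): [1 0 11 9 2 5 4 8 7 3 10 6]

Answer: 1 0 11 9 2 5 4 8 7 3 10 6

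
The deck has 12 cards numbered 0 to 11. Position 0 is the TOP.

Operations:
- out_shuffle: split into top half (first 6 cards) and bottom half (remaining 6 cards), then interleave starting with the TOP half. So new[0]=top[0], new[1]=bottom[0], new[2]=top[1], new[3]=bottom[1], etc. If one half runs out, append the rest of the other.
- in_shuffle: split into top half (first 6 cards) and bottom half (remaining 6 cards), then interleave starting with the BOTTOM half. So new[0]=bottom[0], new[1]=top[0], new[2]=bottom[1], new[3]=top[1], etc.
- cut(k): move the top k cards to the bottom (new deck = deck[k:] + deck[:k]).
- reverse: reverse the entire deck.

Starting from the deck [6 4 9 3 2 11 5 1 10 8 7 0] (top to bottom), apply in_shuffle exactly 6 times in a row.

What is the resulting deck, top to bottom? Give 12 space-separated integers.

Answer: 0 7 8 10 1 5 11 2 3 9 4 6

Derivation:
After op 1 (in_shuffle): [5 6 1 4 10 9 8 3 7 2 0 11]
After op 2 (in_shuffle): [8 5 3 6 7 1 2 4 0 10 11 9]
After op 3 (in_shuffle): [2 8 4 5 0 3 10 6 11 7 9 1]
After op 4 (in_shuffle): [10 2 6 8 11 4 7 5 9 0 1 3]
After op 5 (in_shuffle): [7 10 5 2 9 6 0 8 1 11 3 4]
After op 6 (in_shuffle): [0 7 8 10 1 5 11 2 3 9 4 6]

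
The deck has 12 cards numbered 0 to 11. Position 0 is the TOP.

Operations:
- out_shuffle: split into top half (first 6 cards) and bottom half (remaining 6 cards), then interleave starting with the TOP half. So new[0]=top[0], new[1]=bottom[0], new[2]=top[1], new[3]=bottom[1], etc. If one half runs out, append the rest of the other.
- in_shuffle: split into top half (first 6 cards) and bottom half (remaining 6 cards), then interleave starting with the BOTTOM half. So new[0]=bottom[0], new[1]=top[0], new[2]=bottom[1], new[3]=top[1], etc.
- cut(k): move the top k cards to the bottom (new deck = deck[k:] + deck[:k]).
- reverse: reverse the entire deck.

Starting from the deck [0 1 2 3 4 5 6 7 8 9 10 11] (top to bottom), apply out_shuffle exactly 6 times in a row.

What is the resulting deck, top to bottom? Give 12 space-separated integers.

Answer: 0 5 10 4 9 3 8 2 7 1 6 11

Derivation:
After op 1 (out_shuffle): [0 6 1 7 2 8 3 9 4 10 5 11]
After op 2 (out_shuffle): [0 3 6 9 1 4 7 10 2 5 8 11]
After op 3 (out_shuffle): [0 7 3 10 6 2 9 5 1 8 4 11]
After op 4 (out_shuffle): [0 9 7 5 3 1 10 8 6 4 2 11]
After op 5 (out_shuffle): [0 10 9 8 7 6 5 4 3 2 1 11]
After op 6 (out_shuffle): [0 5 10 4 9 3 8 2 7 1 6 11]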